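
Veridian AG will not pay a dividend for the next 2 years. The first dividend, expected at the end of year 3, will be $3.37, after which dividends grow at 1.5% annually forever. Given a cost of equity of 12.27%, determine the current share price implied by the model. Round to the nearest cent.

Deferred-dividend DDM. At t=2 the remaining stream is a growing perpetuity with first payment D_3 = 3.37.
V_2 = D_3/(r−g) = 3.37/(0.1227−0.015) = 31.2906
P₀ = V_2/(1+r)^2 = 31.2906/(1+0.1227)^2 = 24.8249

$24.82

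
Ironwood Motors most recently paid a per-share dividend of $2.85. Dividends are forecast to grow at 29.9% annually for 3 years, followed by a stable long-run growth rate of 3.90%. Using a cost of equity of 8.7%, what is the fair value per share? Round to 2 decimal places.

Two-stage DDM. Project D₁…D_3 at 0.299, terminal growth 0.039, discount at r = 0.087.
D_1 = 3.7022
D_2 = 4.8091
D_3 = 6.2470
Terminal value at t=3: TV = D_4/(r−g) = 6.4906/(0.087−0.039) = 135.2218
P₀ = 3.7022/(1+0.087)^1 + 4.8091/(1+0.087)^2 + 6.2470/(1+0.087)^3 + 135.2218/(1+0.087)^3 = 117.6228

$117.62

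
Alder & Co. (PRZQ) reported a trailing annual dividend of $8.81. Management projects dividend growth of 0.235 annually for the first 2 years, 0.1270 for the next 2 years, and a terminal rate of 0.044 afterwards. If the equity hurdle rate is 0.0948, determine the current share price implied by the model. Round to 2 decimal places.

Three-stage DDM. Project D₁…D_4; terminal Gordon value at t=4 with g = 0.044; discount at r = 0.0948.
D_1 = 10.8803
D_2 = 13.4372
D_3 = 15.1438
D_4 = 17.0670
TV_4 = 17.8180/(0.0948−0.044) = 350.7474
P₀ = Σ Dₜ/(1+r)ᵗ + TV_4/(1+r)^4 = 288.7190

$288.72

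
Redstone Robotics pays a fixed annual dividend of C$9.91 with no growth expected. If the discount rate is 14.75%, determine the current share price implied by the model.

C$67.19

Zero-growth DDM (perpetuity): P₀ = D/r = 9.91 / 0.1475 = 67.1864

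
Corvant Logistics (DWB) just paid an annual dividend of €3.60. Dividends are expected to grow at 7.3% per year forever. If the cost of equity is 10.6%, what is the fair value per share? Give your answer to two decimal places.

Gordon growth model: P₀ = D₁/(r − g). D₁ = 3.60 × (1 + 0.073) = 3.8628.
P₀ = 3.8628 / (0.106 − 0.073) = 3.8628 / 0.033 = 117.0545

€117.05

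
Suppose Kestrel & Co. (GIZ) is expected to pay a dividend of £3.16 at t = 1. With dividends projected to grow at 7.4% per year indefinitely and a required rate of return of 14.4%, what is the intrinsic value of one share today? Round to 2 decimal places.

Gordon growth model: P₀ = D₁/(r − g), with D₁ = 3.16 given directly.
P₀ = 3.1600 / (0.144 − 0.074) = 3.1600 / 0.07 = 45.1429

£45.14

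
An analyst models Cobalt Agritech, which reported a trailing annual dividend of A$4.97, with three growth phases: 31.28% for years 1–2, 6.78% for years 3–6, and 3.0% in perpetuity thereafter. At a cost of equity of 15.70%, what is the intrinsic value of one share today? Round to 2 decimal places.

A$70.71

Three-stage DDM. Project D₁…D_6; terminal Gordon value at t=6 with g = 0.03; discount at r = 0.157.
D_1 = 6.5246
D_2 = 8.5655
D_3 = 9.1463
D_4 = 9.7664
D_5 = 10.4285
D_6 = 11.1356
TV_6 = 11.4697/(0.157−0.03) = 90.3123
P₀ = Σ Dₜ/(1+r)ᵗ + TV_6/(1+r)^6 = 70.7136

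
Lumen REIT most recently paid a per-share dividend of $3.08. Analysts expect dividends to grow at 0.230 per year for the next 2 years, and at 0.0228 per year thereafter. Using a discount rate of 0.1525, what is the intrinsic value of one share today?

Two-stage DDM. Project D₁…D_2 at 0.23, terminal growth 0.0228, discount at r = 0.1525.
D_1 = 3.7884
D_2 = 4.6597
Terminal value at t=2: TV = D_3/(r−g) = 4.7660/(0.1525−0.0228) = 36.7461
P₀ = 3.7884/(1+0.1525)^1 + 4.6597/(1+0.1525)^2 + 36.7461/(1+0.1525)^2 = 34.4602

$34.46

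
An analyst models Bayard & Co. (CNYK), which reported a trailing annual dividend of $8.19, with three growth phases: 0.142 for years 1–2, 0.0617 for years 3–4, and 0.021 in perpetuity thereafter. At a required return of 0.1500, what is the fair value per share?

Three-stage DDM. Project D₁…D_4; terminal Gordon value at t=4 with g = 0.021; discount at r = 0.15.
D_1 = 9.3530
D_2 = 10.6811
D_3 = 11.3401
D_4 = 12.0398
TV_4 = 12.2926/(0.15−0.021) = 95.2919
P₀ = Σ Dₜ/(1+r)ᵗ + TV_4/(1+r)^4 = 85.0330

$85.03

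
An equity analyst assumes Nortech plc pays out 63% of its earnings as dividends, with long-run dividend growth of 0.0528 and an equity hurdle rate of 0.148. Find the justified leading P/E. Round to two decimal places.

Justified leading P/E = b/(r−g) = 0.63/(0.148−0.0528) = 6.6176

6.62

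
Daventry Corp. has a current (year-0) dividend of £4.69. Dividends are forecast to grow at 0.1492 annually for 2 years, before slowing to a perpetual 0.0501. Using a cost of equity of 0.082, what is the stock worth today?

£184.43

Two-stage DDM. Project D₁…D_2 at 0.1492, terminal growth 0.0501, discount at r = 0.082.
D_1 = 5.3897
D_2 = 6.1939
Terminal value at t=2: TV = D_3/(r−g) = 6.5042/(0.082−0.0501) = 203.8938
P₀ = 5.3897/(1+0.082)^1 + 6.1939/(1+0.082)^2 + 203.8938/(1+0.082)^2 = 184.4324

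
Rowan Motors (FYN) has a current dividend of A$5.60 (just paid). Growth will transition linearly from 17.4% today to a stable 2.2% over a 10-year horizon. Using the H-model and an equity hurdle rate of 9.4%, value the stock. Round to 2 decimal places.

H-model: P₀ = D₀[(1+g_L) + H(g_S−g_L)]/(r−g_L), with H = 10/2 = 5.
P₀ = 5.60 × [(1+0.022) + 5×(0.174−0.022)] / (0.094−0.022)
   = 5.60 × 1.7820 / 0.072 = 138.6000

A$138.60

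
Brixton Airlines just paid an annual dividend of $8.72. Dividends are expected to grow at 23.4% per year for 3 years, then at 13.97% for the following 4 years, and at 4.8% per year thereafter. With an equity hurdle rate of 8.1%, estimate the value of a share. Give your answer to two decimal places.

Three-stage DDM. Project D₁…D_7; terminal Gordon value at t=7 with g = 0.048; discount at r = 0.081.
D_1 = 10.7605
D_2 = 13.2784
D_3 = 16.3856
D_4 = 18.6747
D_5 = 21.2835
D_6 = 24.2568
D_7 = 27.6455
TV_7 = 28.9725/(0.081−0.048) = 877.9535
P₀ = Σ Dₜ/(1+r)ᵗ + TV_7/(1+r)^7 = 602.5799

$602.58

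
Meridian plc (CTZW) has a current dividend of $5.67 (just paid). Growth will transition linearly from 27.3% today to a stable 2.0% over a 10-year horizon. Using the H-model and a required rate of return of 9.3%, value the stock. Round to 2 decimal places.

$177.48

H-model: P₀ = D₀[(1+g_L) + H(g_S−g_L)]/(r−g_L), with H = 10/2 = 5.
P₀ = 5.67 × [(1+0.02) + 5×(0.273−0.02)] / (0.093−0.02)
   = 5.67 × 2.2850 / 0.073 = 177.4788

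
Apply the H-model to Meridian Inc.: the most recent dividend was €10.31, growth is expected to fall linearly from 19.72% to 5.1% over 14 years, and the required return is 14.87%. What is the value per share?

€218.91

H-model: P₀ = D₀[(1+g_L) + H(g_S−g_L)]/(r−g_L), with H = 14/2 = 7.
P₀ = 10.31 × [(1+0.051) + 7×(0.1972−0.051)] / (0.1487−0.051)
   = 10.31 × 2.0744 / 0.0977 = 218.9055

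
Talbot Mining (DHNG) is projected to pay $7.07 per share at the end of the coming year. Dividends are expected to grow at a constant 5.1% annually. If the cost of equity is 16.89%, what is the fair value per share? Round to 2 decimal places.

Gordon growth model: P₀ = D₁/(r − g), with D₁ = 7.07 given directly.
P₀ = 7.0700 / (0.1689 − 0.051) = 7.0700 / 0.1179 = 59.9661

$59.97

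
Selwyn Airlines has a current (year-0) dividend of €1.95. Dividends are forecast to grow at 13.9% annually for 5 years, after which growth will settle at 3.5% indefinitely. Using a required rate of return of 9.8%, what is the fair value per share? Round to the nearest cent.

€49.38

Two-stage DDM. Project D₁…D_5 at 0.139, terminal growth 0.035, discount at r = 0.098.
D_1 = 2.2210
D_2 = 2.5298
D_3 = 2.8814
D_4 = 3.2819
D_5 = 3.7381
Terminal value at t=5: TV = D_6/(r−g) = 3.8690/(0.098−0.035) = 61.4120
P₀ = 2.2210/(1+0.098)^1 + 2.5298/(1+0.098)^2 + 2.8814/(1+0.098)^3 + 3.2819/(1+0.098)^4 + 3.7381/(1+0.098)^5 + 61.4120/(1+0.098)^5 = 49.3787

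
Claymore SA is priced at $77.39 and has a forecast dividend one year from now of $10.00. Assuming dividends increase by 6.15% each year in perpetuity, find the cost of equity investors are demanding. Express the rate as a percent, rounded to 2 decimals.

Rearranging the constant-growth DDM: r = D₁/P₀ + g.
r = 10.0000 / 77.39 + 0.0615 = 0.12922 + 0.0615 = 0.19072

19.07%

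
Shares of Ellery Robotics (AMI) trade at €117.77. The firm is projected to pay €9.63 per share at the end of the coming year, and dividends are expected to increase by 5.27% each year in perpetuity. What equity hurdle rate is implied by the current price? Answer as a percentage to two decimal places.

Rearranging the constant-growth DDM: r = D₁/P₀ + g.
r = 9.6300 / 117.77 + 0.0527 = 0.08177 + 0.0527 = 0.13447

13.45%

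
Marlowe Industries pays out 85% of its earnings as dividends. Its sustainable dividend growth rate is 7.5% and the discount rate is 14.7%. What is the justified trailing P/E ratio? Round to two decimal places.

12.69

Justified trailing P/E = b(1+g)/(r−g) = 0.85×(1+0.075)/(0.147−0.075) = 12.6910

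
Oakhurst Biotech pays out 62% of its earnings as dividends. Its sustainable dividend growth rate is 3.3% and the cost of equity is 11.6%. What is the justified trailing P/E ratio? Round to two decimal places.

Justified trailing P/E = b(1+g)/(r−g) = 0.62×(1+0.033)/(0.116−0.033) = 7.7164

7.72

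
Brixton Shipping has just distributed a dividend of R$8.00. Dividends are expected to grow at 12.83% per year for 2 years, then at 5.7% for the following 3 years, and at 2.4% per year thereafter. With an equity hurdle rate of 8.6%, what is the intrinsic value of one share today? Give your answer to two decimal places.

R$172.99

Three-stage DDM. Project D₁…D_5; terminal Gordon value at t=5 with g = 0.024; discount at r = 0.086.
D_1 = 9.0264
D_2 = 10.1845
D_3 = 10.7650
D_4 = 11.3786
D_5 = 12.0272
TV_5 = 12.3158/(0.086−0.024) = 198.6426
P₀ = Σ Dₜ/(1+r)ᵗ + TV_5/(1+r)^5 = 172.9931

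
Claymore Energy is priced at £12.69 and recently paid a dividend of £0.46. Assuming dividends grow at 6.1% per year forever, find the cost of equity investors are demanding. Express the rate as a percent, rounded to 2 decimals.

Rearranging the constant-growth DDM: r = D₁/P₀ + g.
D₁ = 0.46 × (1 + 0.061) = 0.4881.
r = 0.4881 / 12.69 + 0.061 = 0.03846 + 0.061 = 0.09946

9.95%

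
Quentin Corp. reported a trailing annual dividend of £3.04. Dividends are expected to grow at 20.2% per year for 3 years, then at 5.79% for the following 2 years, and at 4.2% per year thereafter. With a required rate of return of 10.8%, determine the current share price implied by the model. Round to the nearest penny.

Three-stage DDM. Project D₁…D_5; terminal Gordon value at t=5 with g = 0.042; discount at r = 0.108.
D_1 = 3.6541
D_2 = 4.3922
D_3 = 5.2794
D_4 = 5.5851
D_5 = 5.9085
TV_5 = 6.1566/(0.108−0.042) = 93.2825
P₀ = Σ Dₜ/(1+r)ᵗ + TV_5/(1+r)^5 = 73.8607

£73.86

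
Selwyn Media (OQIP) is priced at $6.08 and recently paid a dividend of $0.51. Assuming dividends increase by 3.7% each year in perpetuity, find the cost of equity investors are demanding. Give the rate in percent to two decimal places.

12.40%

Rearranging the constant-growth DDM: r = D₁/P₀ + g.
D₁ = 0.51 × (1 + 0.037) = 0.5289.
r = 0.5289 / 6.08 + 0.037 = 0.08699 + 0.037 = 0.12399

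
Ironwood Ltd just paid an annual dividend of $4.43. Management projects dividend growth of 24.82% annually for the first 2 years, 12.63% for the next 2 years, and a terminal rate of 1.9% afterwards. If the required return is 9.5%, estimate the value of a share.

$104.47

Three-stage DDM. Project D₁…D_4; terminal Gordon value at t=4 with g = 0.019; discount at r = 0.095.
D_1 = 5.5295
D_2 = 6.9020
D_3 = 7.7737
D_4 = 8.7555
TV_4 = 8.9218/(0.095−0.019) = 117.3926
P₀ = Σ Dₜ/(1+r)ᵗ + TV_4/(1+r)^4 = 104.4723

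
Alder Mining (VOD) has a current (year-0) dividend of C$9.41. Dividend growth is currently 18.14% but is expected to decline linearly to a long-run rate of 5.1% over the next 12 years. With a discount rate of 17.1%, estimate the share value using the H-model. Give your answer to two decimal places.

H-model: P₀ = D₀[(1+g_L) + H(g_S−g_L)]/(r−g_L), with H = 12/2 = 6.
P₀ = 9.41 × [(1+0.051) + 6×(0.1814−0.051)] / (0.171−0.051)
   = 9.41 × 1.8334 / 0.12 = 143.7691

C$143.77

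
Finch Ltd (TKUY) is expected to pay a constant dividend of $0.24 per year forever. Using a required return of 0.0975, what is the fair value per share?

$2.46

Zero-growth DDM (perpetuity): P₀ = D/r = 0.24 / 0.0975 = 2.4615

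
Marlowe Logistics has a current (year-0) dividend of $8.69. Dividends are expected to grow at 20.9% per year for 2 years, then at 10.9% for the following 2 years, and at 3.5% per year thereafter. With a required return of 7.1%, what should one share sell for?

$385.59

Three-stage DDM. Project D₁…D_4; terminal Gordon value at t=4 with g = 0.035; discount at r = 0.071.
D_1 = 10.5062
D_2 = 12.7020
D_3 = 14.0865
D_4 = 15.6220
TV_4 = 16.1687/(0.071−0.035) = 449.1313
P₀ = Σ Dₜ/(1+r)ᵗ + TV_4/(1+r)^4 = 385.5857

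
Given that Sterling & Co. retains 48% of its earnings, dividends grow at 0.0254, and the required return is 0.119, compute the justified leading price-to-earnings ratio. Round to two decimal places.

Payout ratio b = 1 − 0.48 = 0.52.
Justified leading P/E = b/(r−g) = 0.52/(0.119−0.0254) = 5.5556

5.56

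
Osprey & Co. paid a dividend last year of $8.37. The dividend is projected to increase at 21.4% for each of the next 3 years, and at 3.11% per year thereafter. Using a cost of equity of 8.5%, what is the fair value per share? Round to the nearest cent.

$255.86

Two-stage DDM. Project D₁…D_3 at 0.214, terminal growth 0.0311, discount at r = 0.085.
D_1 = 10.1612
D_2 = 12.3357
D_3 = 14.9755
Terminal value at t=3: TV = D_4/(r−g) = 15.4412/(0.085−0.0311) = 286.4795
P₀ = 10.1612/(1+0.085)^1 + 12.3357/(1+0.085)^2 + 14.9755/(1+0.085)^3 + 286.4795/(1+0.085)^3 = 255.8553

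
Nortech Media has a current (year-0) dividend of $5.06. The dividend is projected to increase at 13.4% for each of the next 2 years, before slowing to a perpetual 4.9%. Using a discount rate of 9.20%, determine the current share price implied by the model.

$143.83

Two-stage DDM. Project D₁…D_2 at 0.134, terminal growth 0.049, discount at r = 0.092.
D_1 = 5.7380
D_2 = 6.5069
Terminal value at t=2: TV = D_3/(r−g) = 6.8258/(0.092−0.049) = 158.7390
P₀ = 5.7380/(1+0.092)^1 + 6.5069/(1+0.092)^2 + 158.7390/(1+0.092)^2 = 143.8298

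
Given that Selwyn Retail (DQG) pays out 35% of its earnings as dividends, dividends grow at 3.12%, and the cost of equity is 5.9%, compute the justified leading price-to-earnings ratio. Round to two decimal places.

Justified leading P/E = b/(r−g) = 0.35/(0.059−0.0312) = 12.5899

12.59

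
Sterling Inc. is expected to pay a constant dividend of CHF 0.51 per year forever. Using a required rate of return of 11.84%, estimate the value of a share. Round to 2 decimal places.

Zero-growth DDM (perpetuity): P₀ = D/r = 0.51 / 0.1184 = 4.3074

CHF 4.31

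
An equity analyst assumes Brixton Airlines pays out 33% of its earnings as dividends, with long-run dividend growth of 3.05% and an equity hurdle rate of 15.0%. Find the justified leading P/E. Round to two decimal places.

2.76

Justified leading P/E = b/(r−g) = 0.33/(0.15−0.0305) = 2.7615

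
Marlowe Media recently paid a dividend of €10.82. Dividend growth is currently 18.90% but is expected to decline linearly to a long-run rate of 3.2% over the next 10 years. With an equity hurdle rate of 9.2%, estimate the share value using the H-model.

€327.67

H-model: P₀ = D₀[(1+g_L) + H(g_S−g_L)]/(r−g_L), with H = 10/2 = 5.
P₀ = 10.82 × [(1+0.032) + 5×(0.189−0.032)] / (0.092−0.032)
   = 10.82 × 1.8170 / 0.06 = 327.6657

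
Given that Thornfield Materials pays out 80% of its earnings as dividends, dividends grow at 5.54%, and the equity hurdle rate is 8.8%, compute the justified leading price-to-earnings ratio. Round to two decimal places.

Justified leading P/E = b/(r−g) = 0.80/(0.088−0.0554) = 24.5399

24.54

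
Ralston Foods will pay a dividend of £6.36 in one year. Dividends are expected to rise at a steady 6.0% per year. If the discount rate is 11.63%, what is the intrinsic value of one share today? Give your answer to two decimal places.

£112.97

Gordon growth model: P₀ = D₁/(r − g), with D₁ = 6.36 given directly.
P₀ = 6.3600 / (0.1163 − 0.06) = 6.3600 / 0.0563 = 112.9663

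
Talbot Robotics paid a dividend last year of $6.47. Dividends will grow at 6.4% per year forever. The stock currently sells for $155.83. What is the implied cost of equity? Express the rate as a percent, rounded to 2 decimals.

10.82%

Rearranging the constant-growth DDM: r = D₁/P₀ + g.
D₁ = 6.47 × (1 + 0.064) = 6.8841.
r = 6.8841 / 155.83 + 0.064 = 0.04418 + 0.064 = 0.10818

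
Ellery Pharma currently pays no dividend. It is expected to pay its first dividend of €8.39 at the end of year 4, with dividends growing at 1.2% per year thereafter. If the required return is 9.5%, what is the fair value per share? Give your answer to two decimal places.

€76.99

Deferred-dividend DDM. At t=3 the remaining stream is a growing perpetuity with first payment D_4 = 8.39.
V_3 = D_4/(r−g) = 8.39/(0.095−0.012) = 101.0843
P₀ = V_3/(1+r)^3 = 101.0843/(1+0.095)^3 = 76.9913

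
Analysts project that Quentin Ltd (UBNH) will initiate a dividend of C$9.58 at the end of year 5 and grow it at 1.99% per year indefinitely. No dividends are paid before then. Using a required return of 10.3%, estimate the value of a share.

Deferred-dividend DDM. At t=4 the remaining stream is a growing perpetuity with first payment D_5 = 9.58.
V_4 = D_5/(r−g) = 9.58/(0.103−0.0199) = 115.2828
P₀ = V_4/(1+r)^4 = 115.2828/(1+0.103)^4 = 77.8865

C$77.89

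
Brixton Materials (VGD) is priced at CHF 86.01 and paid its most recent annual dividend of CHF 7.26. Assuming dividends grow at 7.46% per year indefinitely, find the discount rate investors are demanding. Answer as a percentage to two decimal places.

16.53%

Rearranging the constant-growth DDM: r = D₁/P₀ + g.
D₁ = 7.26 × (1 + 0.0746) = 7.8016.
r = 7.8016 / 86.01 + 0.0746 = 0.09071 + 0.0746 = 0.16531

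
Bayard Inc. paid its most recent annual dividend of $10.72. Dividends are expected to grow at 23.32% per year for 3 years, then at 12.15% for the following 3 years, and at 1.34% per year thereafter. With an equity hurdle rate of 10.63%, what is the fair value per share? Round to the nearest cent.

Three-stage DDM. Project D₁…D_6; terminal Gordon value at t=6 with g = 0.0134; discount at r = 0.1063.
D_1 = 13.2199
D_2 = 16.3028
D_3 = 20.1046
D_4 = 22.5473
D_5 = 25.2868
D_6 = 28.3591
TV_6 = 28.7392/(0.1063−0.0134) = 309.3559
P₀ = Σ Dₜ/(1+r)ᵗ + TV_6/(1+r)^6 = 254.6396

$254.64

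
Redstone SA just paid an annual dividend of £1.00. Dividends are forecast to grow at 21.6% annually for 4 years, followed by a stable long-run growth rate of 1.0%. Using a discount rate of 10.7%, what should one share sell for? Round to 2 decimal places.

Two-stage DDM. Project D₁…D_4 at 0.216, terminal growth 0.01, discount at r = 0.107.
D_1 = 1.2160
D_2 = 1.4787
D_3 = 1.7980
D_4 = 2.1864
Terminal value at t=4: TV = D_5/(r−g) = 2.2083/(0.107−0.01) = 22.7659
P₀ = 1.2160/(1+0.107)^1 + 1.4787/(1+0.107)^2 + 1.7980/(1+0.107)^3 + 2.1864/(1+0.107)^4 + 22.7659/(1+0.107)^4 = 20.2463

£20.25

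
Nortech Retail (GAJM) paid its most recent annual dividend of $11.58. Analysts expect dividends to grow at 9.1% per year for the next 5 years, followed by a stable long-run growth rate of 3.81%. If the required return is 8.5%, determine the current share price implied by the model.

$322.35

Two-stage DDM. Project D₁…D_5 at 0.091, terminal growth 0.0381, discount at r = 0.085.
D_1 = 12.6338
D_2 = 13.7835
D_3 = 15.0377
D_4 = 16.4062
D_5 = 17.8991
Terminal value at t=5: TV = D_6/(r−g) = 18.5811/(0.085−0.0381) = 396.1856
P₀ = 12.6338/(1+0.085)^1 + 13.7835/(1+0.085)^2 + 15.0377/(1+0.085)^3 + 16.4062/(1+0.085)^4 + 17.8991/(1+0.085)^5 + 396.1856/(1+0.085)^5 = 322.3491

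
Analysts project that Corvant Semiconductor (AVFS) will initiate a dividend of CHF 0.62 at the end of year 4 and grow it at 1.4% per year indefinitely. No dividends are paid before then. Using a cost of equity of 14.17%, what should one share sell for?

Deferred-dividend DDM. At t=3 the remaining stream is a growing perpetuity with first payment D_4 = 0.62.
V_3 = D_4/(r−g) = 0.62/(0.1417−0.014) = 4.8551
P₀ = V_3/(1+r)^3 = 4.8551/(1+0.1417)^3 = 3.2625

CHF 3.26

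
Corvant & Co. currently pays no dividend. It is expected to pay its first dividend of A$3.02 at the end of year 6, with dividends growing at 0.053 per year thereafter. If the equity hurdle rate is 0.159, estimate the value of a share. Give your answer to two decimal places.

Deferred-dividend DDM. At t=5 the remaining stream is a growing perpetuity with first payment D_6 = 3.02.
V_5 = D_6/(r−g) = 3.02/(0.159−0.053) = 28.4906
P₀ = V_5/(1+r)^5 = 28.4906/(1+0.159)^5 = 13.6233

A$13.62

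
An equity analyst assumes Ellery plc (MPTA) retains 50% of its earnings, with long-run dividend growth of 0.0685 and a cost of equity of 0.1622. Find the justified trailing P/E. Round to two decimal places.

Payout ratio b = 1 − 0.50 = 0.50.
Justified trailing P/E = b(1+g)/(r−g) = 0.50×(1+0.0685)/(0.1622−0.0685) = 5.7017

5.70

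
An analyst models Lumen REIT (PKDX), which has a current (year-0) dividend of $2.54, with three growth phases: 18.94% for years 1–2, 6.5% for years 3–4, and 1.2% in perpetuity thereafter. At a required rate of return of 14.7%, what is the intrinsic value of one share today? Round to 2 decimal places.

$27.91

Three-stage DDM. Project D₁…D_4; terminal Gordon value at t=4 with g = 0.012; discount at r = 0.147.
D_1 = 3.0211
D_2 = 3.5933
D_3 = 3.8268
D_4 = 4.0756
TV_4 = 4.1245/(0.147−0.012) = 30.5517
P₀ = Σ Dₜ/(1+r)ᵗ + TV_4/(1+r)^4 = 27.9074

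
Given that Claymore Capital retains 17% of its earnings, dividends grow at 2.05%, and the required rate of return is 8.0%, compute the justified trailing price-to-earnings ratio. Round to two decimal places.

Payout ratio b = 1 − 0.17 = 0.83.
Justified trailing P/E = b(1+g)/(r−g) = 0.83×(1+0.0205)/(0.08−0.0205) = 14.2355

14.24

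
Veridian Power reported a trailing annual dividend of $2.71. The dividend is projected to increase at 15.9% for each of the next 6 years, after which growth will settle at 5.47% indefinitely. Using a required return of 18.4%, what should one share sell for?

Two-stage DDM. Project D₁…D_6 at 0.159, terminal growth 0.0547, discount at r = 0.184.
D_1 = 3.1409
D_2 = 3.6403
D_3 = 4.2191
D_4 = 4.8899
D_5 = 5.6674
D_6 = 6.5686
Terminal value at t=6: TV = D_7/(r−g) = 6.9279/(0.184−0.0547) = 53.5797
P₀ = 3.1409/(1+0.184)^1 + 3.6403/(1+0.184)^2 + 4.2191/(1+0.184)^3 + 4.8899/(1+0.184)^4 + 5.6674/(1+0.184)^5 + 6.5686/(1+0.184)^6 + 53.5797/(1+0.184)^6 = 34.5484

$34.55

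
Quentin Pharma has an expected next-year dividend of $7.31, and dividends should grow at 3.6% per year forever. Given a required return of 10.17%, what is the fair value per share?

$111.26

Gordon growth model: P₀ = D₁/(r − g), with D₁ = 7.31 given directly.
P₀ = 7.3100 / (0.1017 − 0.036) = 7.3100 / 0.0657 = 111.2633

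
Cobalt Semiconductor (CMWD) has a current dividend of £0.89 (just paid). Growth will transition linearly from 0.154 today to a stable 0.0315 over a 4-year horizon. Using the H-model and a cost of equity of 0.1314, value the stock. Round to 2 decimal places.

£11.37

H-model: P₀ = D₀[(1+g_L) + H(g_S−g_L)]/(r−g_L), with H = 4/2 = 2.
P₀ = 0.89 × [(1+0.0315) + 2×(0.154−0.0315)] / (0.1314−0.0315)
   = 0.89 × 1.2765 / 0.0999 = 11.3722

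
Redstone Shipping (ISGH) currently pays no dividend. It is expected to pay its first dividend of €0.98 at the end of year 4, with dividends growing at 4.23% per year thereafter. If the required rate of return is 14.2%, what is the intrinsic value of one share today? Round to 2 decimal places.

€6.60

Deferred-dividend DDM. At t=3 the remaining stream is a growing perpetuity with first payment D_4 = 0.98.
V_3 = D_4/(r−g) = 0.98/(0.142−0.0423) = 9.8295
P₀ = V_3/(1+r)^3 = 9.8295/(1+0.142)^3 = 6.5998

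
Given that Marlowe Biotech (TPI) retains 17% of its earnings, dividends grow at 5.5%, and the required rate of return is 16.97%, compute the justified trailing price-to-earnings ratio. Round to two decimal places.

Payout ratio b = 1 − 0.17 = 0.83.
Justified trailing P/E = b(1+g)/(r−g) = 0.83×(1+0.055)/(0.1697−0.055) = 7.6343

7.63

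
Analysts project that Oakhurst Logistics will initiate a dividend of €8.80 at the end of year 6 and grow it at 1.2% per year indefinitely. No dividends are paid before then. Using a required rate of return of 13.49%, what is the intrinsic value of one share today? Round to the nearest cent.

Deferred-dividend DDM. At t=5 the remaining stream is a growing perpetuity with first payment D_6 = 8.80.
V_5 = D_6/(r−g) = 8.80/(0.1349−0.012) = 71.6029
P₀ = V_5/(1+r)^5 = 71.6029/(1+0.1349)^5 = 38.0314

€38.03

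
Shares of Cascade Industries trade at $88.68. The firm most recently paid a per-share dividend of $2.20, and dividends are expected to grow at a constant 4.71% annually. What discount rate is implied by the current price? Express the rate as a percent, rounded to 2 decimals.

Rearranging the constant-growth DDM: r = D₁/P₀ + g.
D₁ = 2.20 × (1 + 0.0471) = 2.3036.
r = 2.3036 / 88.68 + 0.0471 = 0.02598 + 0.0471 = 0.07308

7.31%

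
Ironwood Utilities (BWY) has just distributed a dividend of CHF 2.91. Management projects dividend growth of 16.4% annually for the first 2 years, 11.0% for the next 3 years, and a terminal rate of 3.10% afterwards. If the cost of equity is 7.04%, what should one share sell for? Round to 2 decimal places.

CHF 118.13

Three-stage DDM. Project D₁…D_5; terminal Gordon value at t=5 with g = 0.031; discount at r = 0.0704.
D_1 = 3.3872
D_2 = 3.9427
D_3 = 4.3764
D_4 = 4.8579
D_5 = 5.3922
TV_5 = 5.5594/(0.0704−0.031) = 141.1011
P₀ = Σ Dₜ/(1+r)ᵗ + TV_5/(1+r)^5 = 118.1273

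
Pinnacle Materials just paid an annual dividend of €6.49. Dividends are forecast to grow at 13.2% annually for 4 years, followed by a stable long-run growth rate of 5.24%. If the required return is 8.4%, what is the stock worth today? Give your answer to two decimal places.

Two-stage DDM. Project D₁…D_4 at 0.132, terminal growth 0.0524, discount at r = 0.084.
D_1 = 7.3467
D_2 = 8.3164
D_3 = 9.4142
D_4 = 10.6569
Terminal value at t=4: TV = D_5/(r−g) = 11.2153/(0.084−0.0524) = 354.9148
P₀ = 7.3467/(1+0.084)^1 + 8.3164/(1+0.084)^2 + 9.4142/(1+0.084)^3 + 10.6569/(1+0.084)^4 + 354.9148/(1+0.084)^4 = 286.0076

€286.01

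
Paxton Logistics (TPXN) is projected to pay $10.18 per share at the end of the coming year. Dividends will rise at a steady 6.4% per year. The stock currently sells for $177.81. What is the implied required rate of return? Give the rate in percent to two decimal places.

Rearranging the constant-growth DDM: r = D₁/P₀ + g.
r = 10.1800 / 177.81 + 0.064 = 0.05725 + 0.064 = 0.12125

12.13%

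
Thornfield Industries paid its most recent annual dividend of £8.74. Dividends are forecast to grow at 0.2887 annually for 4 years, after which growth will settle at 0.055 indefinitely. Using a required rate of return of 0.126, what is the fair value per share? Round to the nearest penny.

Two-stage DDM. Project D₁…D_4 at 0.2887, terminal growth 0.055, discount at r = 0.126.
D_1 = 11.2632
D_2 = 14.5149
D_3 = 18.7054
D_4 = 24.1056
Terminal value at t=4: TV = D_5/(r−g) = 25.4315/(0.126−0.055) = 358.1895
P₀ = 11.2632/(1+0.126)^1 + 14.5149/(1+0.126)^2 + 18.7054/(1+0.126)^3 + 24.1056/(1+0.126)^4 + 358.1895/(1+0.126)^4 = 272.3718

£272.37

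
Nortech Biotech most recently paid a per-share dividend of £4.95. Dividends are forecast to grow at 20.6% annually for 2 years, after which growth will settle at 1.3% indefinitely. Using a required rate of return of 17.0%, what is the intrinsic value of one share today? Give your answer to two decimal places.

Two-stage DDM. Project D₁…D_2 at 0.206, terminal growth 0.013, discount at r = 0.17.
D_1 = 5.9697
D_2 = 7.1995
Terminal value at t=2: TV = D_3/(r−g) = 7.2931/(0.17−0.013) = 46.4526
P₀ = 5.9697/(1+0.17)^1 + 7.1995/(1+0.17)^2 + 46.4526/(1+0.17)^2 = 44.2958

£44.30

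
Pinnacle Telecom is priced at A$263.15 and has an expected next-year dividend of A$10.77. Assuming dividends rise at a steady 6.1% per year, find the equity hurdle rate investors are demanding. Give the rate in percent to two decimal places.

Rearranging the constant-growth DDM: r = D₁/P₀ + g.
r = 10.7700 / 263.15 + 0.061 = 0.04093 + 0.061 = 0.10193

10.19%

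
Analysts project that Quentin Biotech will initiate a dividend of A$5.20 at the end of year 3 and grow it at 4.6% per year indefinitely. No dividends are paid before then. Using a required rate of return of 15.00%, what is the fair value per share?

Deferred-dividend DDM. At t=2 the remaining stream is a growing perpetuity with first payment D_3 = 5.20.
V_2 = D_3/(r−g) = 5.20/(0.15−0.046) = 50.0000
P₀ = V_2/(1+r)^2 = 50.0000/(1+0.15)^2 = 37.8072

A$37.81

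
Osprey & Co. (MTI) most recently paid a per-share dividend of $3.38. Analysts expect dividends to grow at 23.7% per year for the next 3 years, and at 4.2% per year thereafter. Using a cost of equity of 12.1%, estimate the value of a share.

$72.29

Two-stage DDM. Project D₁…D_3 at 0.237, terminal growth 0.042, discount at r = 0.121.
D_1 = 4.1811
D_2 = 5.1720
D_3 = 6.3977
Terminal value at t=3: TV = D_4/(r−g) = 6.6664/(0.121−0.042) = 84.3852
P₀ = 4.1811/(1+0.121)^1 + 5.1720/(1+0.121)^2 + 6.3977/(1+0.121)^3 + 84.3852/(1+0.121)^3 = 72.2902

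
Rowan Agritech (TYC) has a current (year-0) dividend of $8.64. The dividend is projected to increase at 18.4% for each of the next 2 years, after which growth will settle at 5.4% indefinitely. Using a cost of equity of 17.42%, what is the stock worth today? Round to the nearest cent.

Two-stage DDM. Project D₁…D_2 at 0.184, terminal growth 0.054, discount at r = 0.1742.
D_1 = 10.2298
D_2 = 12.1120
Terminal value at t=2: TV = D_3/(r−g) = 12.7661/(0.1742−0.054) = 106.2070
P₀ = 10.2298/(1+0.1742)^1 + 12.1120/(1+0.1742)^2 + 106.2070/(1+0.1742)^2 = 94.5286

$94.53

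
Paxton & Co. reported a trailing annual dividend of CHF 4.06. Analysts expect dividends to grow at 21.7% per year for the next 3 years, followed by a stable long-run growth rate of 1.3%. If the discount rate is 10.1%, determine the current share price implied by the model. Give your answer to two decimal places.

CHF 78.05

Two-stage DDM. Project D₁…D_3 at 0.217, terminal growth 0.013, discount at r = 0.101.
D_1 = 4.9410
D_2 = 6.0132
D_3 = 7.3181
Terminal value at t=3: TV = D_4/(r−g) = 7.4132/(0.101−0.013) = 84.2412
P₀ = 4.9410/(1+0.101)^1 + 6.0132/(1+0.101)^2 + 7.3181/(1+0.101)^3 + 84.2412/(1+0.101)^3 = 78.0509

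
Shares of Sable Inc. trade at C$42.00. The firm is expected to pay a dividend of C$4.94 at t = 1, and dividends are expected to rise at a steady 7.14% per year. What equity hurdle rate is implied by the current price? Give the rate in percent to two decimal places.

Rearranging the constant-growth DDM: r = D₁/P₀ + g.
r = 4.9400 / 42.00 + 0.0714 = 0.11762 + 0.0714 = 0.18902

18.90%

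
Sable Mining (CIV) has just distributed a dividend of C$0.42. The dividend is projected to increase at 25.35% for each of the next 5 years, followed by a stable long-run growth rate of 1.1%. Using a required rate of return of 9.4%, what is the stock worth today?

C$13.32

Two-stage DDM. Project D₁…D_5 at 0.2535, terminal growth 0.011, discount at r = 0.094.
D_1 = 0.5265
D_2 = 0.6599
D_3 = 0.8272
D_4 = 1.0369
D_5 = 1.2998
Terminal value at t=5: TV = D_6/(r−g) = 1.3141/(0.094−0.011) = 15.8323
P₀ = 0.5265/(1+0.094)^1 + 0.6599/(1+0.094)^2 + 0.8272/(1+0.094)^3 + 1.0369/(1+0.094)^4 + 1.2998/(1+0.094)^5 + 15.8323/(1+0.094)^5 = 13.3209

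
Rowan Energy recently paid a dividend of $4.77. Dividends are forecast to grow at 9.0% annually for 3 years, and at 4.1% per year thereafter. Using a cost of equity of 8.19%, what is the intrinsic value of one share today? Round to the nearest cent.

$138.68

Two-stage DDM. Project D₁…D_3 at 0.09, terminal growth 0.041, discount at r = 0.0819.
D_1 = 5.1993
D_2 = 5.6672
D_3 = 6.1773
Terminal value at t=3: TV = D_4/(r−g) = 6.4306/(0.0819−0.041) = 157.2263
P₀ = 5.1993/(1+0.0819)^1 + 5.6672/(1+0.0819)^2 + 6.1773/(1+0.0819)^3 + 157.2263/(1+0.0819)^3 = 138.6803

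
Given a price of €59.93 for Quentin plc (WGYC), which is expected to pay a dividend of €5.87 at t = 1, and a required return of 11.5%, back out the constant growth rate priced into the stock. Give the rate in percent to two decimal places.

1.71%

From P₀ = D₁/(r − g), the implied growth is g = r − D₁/P₀.
g = 0.115 − 5.87/59.93 = 0.115 − 0.09795 = 0.01705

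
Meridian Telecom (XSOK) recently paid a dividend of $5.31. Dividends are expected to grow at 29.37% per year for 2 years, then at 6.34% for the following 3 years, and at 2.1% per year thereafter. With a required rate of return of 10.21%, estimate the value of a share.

Three-stage DDM. Project D₁…D_5; terminal Gordon value at t=5 with g = 0.021; discount at r = 0.1021.
D_1 = 6.8695
D_2 = 8.8871
D_3 = 9.4506
D_4 = 10.0497
D_5 = 10.6869
TV_5 = 10.9113/(0.1021−0.021) = 134.5416
P₀ = Σ Dₜ/(1+r)ᵗ + TV_5/(1+r)^5 = 116.7413

$116.74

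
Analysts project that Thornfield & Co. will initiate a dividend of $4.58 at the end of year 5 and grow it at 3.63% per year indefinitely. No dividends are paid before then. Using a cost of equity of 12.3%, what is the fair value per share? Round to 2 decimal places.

Deferred-dividend DDM. At t=4 the remaining stream is a growing perpetuity with first payment D_5 = 4.58.
V_4 = D_5/(r−g) = 4.58/(0.123−0.0363) = 52.8258
P₀ = V_4/(1+r)^4 = 52.8258/(1+0.123)^4 = 33.2145

$33.21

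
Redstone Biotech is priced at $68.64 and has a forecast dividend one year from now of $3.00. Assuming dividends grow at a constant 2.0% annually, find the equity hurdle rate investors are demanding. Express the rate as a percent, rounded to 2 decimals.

6.37%

Rearranging the constant-growth DDM: r = D₁/P₀ + g.
r = 3.0000 / 68.64 + 0.02 = 0.04371 + 0.02 = 0.06371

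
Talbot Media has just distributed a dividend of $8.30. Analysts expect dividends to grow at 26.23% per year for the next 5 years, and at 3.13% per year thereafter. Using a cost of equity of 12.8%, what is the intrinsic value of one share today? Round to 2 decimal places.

Two-stage DDM. Project D₁…D_5 at 0.2623, terminal growth 0.0313, discount at r = 0.128.
D_1 = 10.4771
D_2 = 13.2252
D_3 = 16.6942
D_4 = 21.0731
D_5 = 26.6006
Terminal value at t=5: TV = D_6/(r−g) = 27.4332/(0.128−0.0313) = 283.6936
P₀ = 10.4771/(1+0.128)^1 + 13.2252/(1+0.128)^2 + 16.6942/(1+0.128)^3 + 21.0731/(1+0.128)^4 + 26.6006/(1+0.128)^5 + 283.6936/(1+0.128)^5 = 214.2439

$214.24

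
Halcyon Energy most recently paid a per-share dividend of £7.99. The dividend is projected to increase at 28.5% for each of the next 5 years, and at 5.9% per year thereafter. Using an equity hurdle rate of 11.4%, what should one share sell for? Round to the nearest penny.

£376.75

Two-stage DDM. Project D₁…D_5 at 0.285, terminal growth 0.059, discount at r = 0.114.
D_1 = 10.2671
D_2 = 13.1933
D_3 = 16.9534
D_4 = 21.7851
D_5 = 27.9938
Terminal value at t=5: TV = D_6/(r−g) = 29.6455/(0.114−0.059) = 539.0086
P₀ = 10.2671/(1+0.114)^1 + 13.1933/(1+0.114)^2 + 16.9534/(1+0.114)^3 + 21.7851/(1+0.114)^4 + 27.9938/(1+0.114)^5 + 539.0086/(1+0.114)^5 = 376.7468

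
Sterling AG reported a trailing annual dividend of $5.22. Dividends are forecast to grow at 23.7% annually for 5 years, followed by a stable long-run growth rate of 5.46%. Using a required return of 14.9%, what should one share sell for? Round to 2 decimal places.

Two-stage DDM. Project D₁…D_5 at 0.237, terminal growth 0.0546, discount at r = 0.149.
D_1 = 6.4571
D_2 = 7.9875
D_3 = 9.8805
D_4 = 12.2222
D_5 = 15.1189
Terminal value at t=5: TV = D_6/(r−g) = 15.9443/(0.149−0.0546) = 168.9020
P₀ = 6.4571/(1+0.149)^1 + 7.9875/(1+0.149)^2 + 9.8805/(1+0.149)^3 + 12.2222/(1+0.149)^4 + 15.1189/(1+0.149)^5 + 168.9020/(1+0.149)^5 = 117.0857

$117.09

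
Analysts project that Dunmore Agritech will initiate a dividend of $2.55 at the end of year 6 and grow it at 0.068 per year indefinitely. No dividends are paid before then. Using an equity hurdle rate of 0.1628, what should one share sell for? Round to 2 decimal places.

Deferred-dividend DDM. At t=5 the remaining stream is a growing perpetuity with first payment D_6 = 2.55.
V_5 = D_6/(r−g) = 2.55/(0.1628−0.068) = 26.8987
P₀ = V_5/(1+r)^5 = 26.8987/(1+0.1628)^5 = 12.6534

$12.65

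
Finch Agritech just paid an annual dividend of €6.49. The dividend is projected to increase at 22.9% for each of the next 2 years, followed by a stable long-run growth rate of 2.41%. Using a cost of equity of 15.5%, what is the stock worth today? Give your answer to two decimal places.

Two-stage DDM. Project D₁…D_2 at 0.229, terminal growth 0.0241, discount at r = 0.155.
D_1 = 7.9762
D_2 = 9.8028
Terminal value at t=2: TV = D_3/(r−g) = 10.0390/(0.155−0.0241) = 76.6922
P₀ = 7.9762/(1+0.155)^1 + 9.8028/(1+0.155)^2 + 76.6922/(1+0.155)^2 = 71.7434

€71.74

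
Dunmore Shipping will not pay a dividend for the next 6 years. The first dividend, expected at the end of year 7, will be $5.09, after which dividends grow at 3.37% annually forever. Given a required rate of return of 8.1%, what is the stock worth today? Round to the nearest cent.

$67.44

Deferred-dividend DDM. At t=6 the remaining stream is a growing perpetuity with first payment D_7 = 5.09.
V_6 = D_7/(r−g) = 5.09/(0.081−0.0337) = 107.6110
P₀ = V_6/(1+r)^6 = 107.6110/(1+0.081)^6 = 67.4377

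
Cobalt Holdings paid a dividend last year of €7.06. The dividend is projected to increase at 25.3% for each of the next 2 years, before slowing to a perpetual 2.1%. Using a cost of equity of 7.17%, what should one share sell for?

Two-stage DDM. Project D₁…D_2 at 0.253, terminal growth 0.021, discount at r = 0.0717.
D_1 = 8.8462
D_2 = 11.0843
Terminal value at t=2: TV = D_3/(r−g) = 11.3170/(0.0717−0.021) = 223.2156
P₀ = 8.8462/(1+0.0717)^1 + 11.0843/(1+0.0717)^2 + 223.2156/(1+0.0717)^2 = 212.2522

€212.25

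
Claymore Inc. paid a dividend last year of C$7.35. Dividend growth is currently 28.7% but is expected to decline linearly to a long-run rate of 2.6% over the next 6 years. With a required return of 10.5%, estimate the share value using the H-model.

H-model: P₀ = D₀[(1+g_L) + H(g_S−g_L)]/(r−g_L), with H = 6/2 = 3.
P₀ = 7.35 × [(1+0.026) + 3×(0.287−0.026)] / (0.105−0.026)
   = 7.35 × 1.8090 / 0.079 = 168.3057

C$168.31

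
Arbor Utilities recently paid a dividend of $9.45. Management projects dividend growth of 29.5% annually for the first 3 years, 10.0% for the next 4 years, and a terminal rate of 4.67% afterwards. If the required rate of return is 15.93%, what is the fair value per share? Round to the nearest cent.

Three-stage DDM. Project D₁…D_7; terminal Gordon value at t=7 with g = 0.0467; discount at r = 0.1593.
D_1 = 12.2377
D_2 = 15.8479
D_3 = 20.5230
D_4 = 22.5753
D_5 = 24.8328
D_6 = 27.3161
D_7 = 30.0477
TV_7 = 31.4510/(0.1593−0.0467) = 279.3159
P₀ = Σ Dₜ/(1+r)ᵗ + TV_7/(1+r)^7 = 181.0551

$181.06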